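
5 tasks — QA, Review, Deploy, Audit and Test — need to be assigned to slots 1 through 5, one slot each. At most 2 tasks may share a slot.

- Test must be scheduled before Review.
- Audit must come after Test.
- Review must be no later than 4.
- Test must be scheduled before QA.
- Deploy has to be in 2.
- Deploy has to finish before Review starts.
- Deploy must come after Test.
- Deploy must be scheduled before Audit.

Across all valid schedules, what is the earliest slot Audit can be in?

3

Precedence pushes Audit to at least 3.
Audit at 3 is achievable: Audit in 3, Deploy in 2, Test in 1, Review in 3, QA in 2.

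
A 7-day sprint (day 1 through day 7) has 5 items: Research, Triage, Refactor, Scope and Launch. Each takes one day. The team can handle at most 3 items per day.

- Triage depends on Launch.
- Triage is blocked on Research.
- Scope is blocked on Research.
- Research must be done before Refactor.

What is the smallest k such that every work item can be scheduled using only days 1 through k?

The precedence chain requires at least 2 distinct days.
With at most 3 per day and 5 work items, at least 2 days are needed.
2 works (last occupied day: day 2): for example Scope in day 2; Research in day 1; Refactor in day 2; Triage in day 2; Launch in day 1.

2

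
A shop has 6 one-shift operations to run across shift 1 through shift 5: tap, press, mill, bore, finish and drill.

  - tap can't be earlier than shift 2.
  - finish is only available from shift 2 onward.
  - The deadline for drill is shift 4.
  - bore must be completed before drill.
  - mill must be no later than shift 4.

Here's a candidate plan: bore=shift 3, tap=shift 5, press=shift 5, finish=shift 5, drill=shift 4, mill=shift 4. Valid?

Valid

The deadline for drill is shift 4 — holds.
bore must be completed before drill — holds.
mill must be no later than shift 4 — holds.
finish is only available from shift 2 onward — holds.
tap can't be earlier than shift 2 — holds.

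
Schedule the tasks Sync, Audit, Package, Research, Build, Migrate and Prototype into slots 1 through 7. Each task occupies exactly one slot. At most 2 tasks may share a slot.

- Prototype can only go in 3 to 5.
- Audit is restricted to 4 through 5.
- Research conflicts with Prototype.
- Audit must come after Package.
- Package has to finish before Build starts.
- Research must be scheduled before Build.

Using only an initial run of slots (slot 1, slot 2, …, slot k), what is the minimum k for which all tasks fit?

The precedence chain requires at least 2 distinct slots.
With at most 2 per slot and 7 tasks, at least 4 slots are needed.
Audit can't be placed before 4, so the schedule must run through at least slot 4.
4 works (last occupied slot: 4): for example Sync -> 2; Package -> 1; Migrate -> 3; Audit -> 4; Build -> 2; Prototype -> 3; Research -> 1.

4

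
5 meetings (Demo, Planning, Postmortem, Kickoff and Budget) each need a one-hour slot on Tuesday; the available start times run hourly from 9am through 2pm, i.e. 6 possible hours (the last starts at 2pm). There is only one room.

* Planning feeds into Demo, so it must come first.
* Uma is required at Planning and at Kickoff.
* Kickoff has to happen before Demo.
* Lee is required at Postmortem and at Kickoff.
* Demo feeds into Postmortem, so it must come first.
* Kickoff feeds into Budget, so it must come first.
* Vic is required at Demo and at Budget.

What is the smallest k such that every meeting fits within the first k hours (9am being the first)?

5

The precedence chain requires at least 3 distinct hours.
With at most 1 per hour and 5 meetings, at least 5 hours are needed.
5 works (last occupied hour: 1pm): for example Kickoff -> 9am, Planning -> 10am, Demo -> 11am, Budget -> 1pm, Postmortem -> 12pm.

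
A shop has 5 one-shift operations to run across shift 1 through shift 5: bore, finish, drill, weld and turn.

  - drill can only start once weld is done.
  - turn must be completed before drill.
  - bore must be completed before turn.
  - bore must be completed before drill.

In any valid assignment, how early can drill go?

shift 3

Precedence pushes drill to at least shift 3.
drill at shift 3 is achievable: turn=shift 2, weld=shift 1, finish=shift 1, drill=shift 3, bore=shift 1.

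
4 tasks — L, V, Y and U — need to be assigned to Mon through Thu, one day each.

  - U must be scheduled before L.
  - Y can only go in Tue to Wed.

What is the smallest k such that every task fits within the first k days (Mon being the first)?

2 days

The precedence chain requires at least 2 distinct days.
2 works (last occupied day: Tue): for example V in Mon; L in Tue; U in Mon; Y in Tue.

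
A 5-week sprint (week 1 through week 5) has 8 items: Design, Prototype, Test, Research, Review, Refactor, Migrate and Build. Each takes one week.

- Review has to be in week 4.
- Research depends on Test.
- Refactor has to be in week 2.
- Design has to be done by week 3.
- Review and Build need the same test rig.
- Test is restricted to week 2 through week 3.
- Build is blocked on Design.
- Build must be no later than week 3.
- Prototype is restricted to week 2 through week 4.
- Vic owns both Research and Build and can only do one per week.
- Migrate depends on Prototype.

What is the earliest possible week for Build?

Precedence pushes Build to at least week 2; Build's own window allows nothing later than week 3.
Build at week 2 is achievable: Design in week 1; Test in week 2; Build in week 2; Prototype in week 2; Refactor in week 2; Review in week 4; Migrate in week 3; Research in week 3.

week 2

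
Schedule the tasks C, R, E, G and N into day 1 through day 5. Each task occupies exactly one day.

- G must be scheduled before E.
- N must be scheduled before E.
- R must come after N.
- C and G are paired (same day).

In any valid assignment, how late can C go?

day 4

C must be in the same day as G, which can't be after day 4, so C is at most day 4.
C at day 4 is achievable: E in day 5; G in day 4; R in day 2; C in day 4; N in day 1.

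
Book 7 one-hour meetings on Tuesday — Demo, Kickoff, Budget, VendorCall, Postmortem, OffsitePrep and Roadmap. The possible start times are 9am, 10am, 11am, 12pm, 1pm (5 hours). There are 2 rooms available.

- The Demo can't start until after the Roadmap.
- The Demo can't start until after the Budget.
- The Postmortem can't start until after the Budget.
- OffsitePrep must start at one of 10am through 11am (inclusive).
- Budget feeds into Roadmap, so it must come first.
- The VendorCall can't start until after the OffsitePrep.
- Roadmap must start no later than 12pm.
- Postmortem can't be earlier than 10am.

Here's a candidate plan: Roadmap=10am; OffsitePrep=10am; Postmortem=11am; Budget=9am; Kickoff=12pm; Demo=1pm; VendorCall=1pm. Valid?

There are 2 rooms available — holds.
The Postmortem can't start until after the Budget — holds.
OffsitePrep must start at one of 10am through 11am (inclusive) — holds.
The VendorCall can't start until after the OffsitePrep — holds.
Postmortem can't be earlier than 10am — holds.
The Demo can't start until after the Roadmap — holds.
Budget feeds into Roadmap, so it must come first — holds.
The Demo can't start until after the Budget — holds.
Roadmap must start no later than 12pm — holds.

Yes, all constraints hold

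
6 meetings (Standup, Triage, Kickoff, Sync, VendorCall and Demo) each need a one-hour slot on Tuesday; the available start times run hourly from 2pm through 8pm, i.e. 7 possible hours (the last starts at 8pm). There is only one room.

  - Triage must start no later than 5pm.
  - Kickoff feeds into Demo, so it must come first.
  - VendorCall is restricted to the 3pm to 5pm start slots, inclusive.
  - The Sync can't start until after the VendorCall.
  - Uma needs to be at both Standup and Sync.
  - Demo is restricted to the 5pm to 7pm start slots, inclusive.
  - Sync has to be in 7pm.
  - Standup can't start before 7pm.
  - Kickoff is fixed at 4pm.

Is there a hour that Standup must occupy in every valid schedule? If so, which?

8pm

Standup's window is 7pm–8pm.
Sync is fixed at 7pm, and Standup can't share a hour with Sync.
So Standup must be 8pm.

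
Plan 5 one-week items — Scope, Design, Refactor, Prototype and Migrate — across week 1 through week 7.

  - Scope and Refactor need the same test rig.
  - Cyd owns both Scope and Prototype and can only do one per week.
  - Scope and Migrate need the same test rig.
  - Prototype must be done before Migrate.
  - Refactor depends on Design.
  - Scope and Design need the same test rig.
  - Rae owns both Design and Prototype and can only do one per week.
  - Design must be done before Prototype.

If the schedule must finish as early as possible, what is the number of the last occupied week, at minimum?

week 4

The precedence chain requires at least 3 distinct weeks.
Could 3 weeks be enough, i.e. nothing placed later than week 3? No: Migrate must come after Prototype (at week 1 or later) → {week 2, week 3}; Prototype must come before Migrate (at week 3 or earlier) → {week 1, week 2}; Refactor must come after Design (at week 1 or later) → {week 2, week 3}; Design must come before Refactor (at week 3 or earlier) → {week 1, week 2}; Prototype must come after Design (at week 1 or later) → {week 2}; Design must come before Prototype (at week 2 or earlier) → {week 1}; Scope can't share with Design (week 1) → {week 2, week 3}; Scope can't share with Prototype (week 2) → {week 3}; Migrate must come after Prototype (at week 2 or later) → {week 3}; Migrate can't share with Scope (week 3) → nothing is left.
So 3 weeks is not enough.
4 works (last occupied week: week 4): for example Migrate=week 3, Refactor=week 2, Prototype=week 2, Scope=week 4, Design=week 1.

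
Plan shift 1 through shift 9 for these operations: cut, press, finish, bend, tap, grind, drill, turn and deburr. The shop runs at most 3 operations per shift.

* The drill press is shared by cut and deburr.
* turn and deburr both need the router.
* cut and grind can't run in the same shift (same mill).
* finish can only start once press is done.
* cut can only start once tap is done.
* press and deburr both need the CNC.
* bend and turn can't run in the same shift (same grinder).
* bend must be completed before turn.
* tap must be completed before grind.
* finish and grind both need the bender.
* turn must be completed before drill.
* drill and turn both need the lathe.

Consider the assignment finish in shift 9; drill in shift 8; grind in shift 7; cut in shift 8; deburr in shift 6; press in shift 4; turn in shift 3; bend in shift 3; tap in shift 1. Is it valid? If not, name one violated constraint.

Invalid. bend and turn can't run in the same shift (same grinder).

press and deburr both need the CNC — holds.
The shop runs at most 3 operations per shift — holds.
bend must be completed before turn — violated.
The drill press is shared by cut and deburr — holds.
tap must be completed before grind — holds.
cut can only start once tap is done — holds.
bend and turn can't run in the same shift (same grinder) — violated.
turn and deburr both need the router — holds.
finish can only start once press is done — holds.
drill and turn both need the lathe — holds.
finish and grind both need the bender — holds.
turn must be completed before drill — holds.
cut and grind can't run in the same shift (same mill) — holds.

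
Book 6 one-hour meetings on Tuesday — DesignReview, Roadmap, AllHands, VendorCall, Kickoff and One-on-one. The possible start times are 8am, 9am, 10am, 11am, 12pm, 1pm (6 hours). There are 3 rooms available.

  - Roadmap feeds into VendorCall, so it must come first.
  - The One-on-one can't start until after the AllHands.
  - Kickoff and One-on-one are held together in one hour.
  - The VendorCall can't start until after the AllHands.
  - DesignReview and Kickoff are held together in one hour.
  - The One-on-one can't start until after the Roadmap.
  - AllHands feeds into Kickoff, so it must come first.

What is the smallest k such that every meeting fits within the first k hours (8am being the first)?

3 hours

The precedence chain requires at least 2 distinct hours.
With at most 3 per hour and 6 meetings, at least 2 hours are needed.
Could 2 hours be enough, i.e. nothing placed later than 9am? No: One-on-one must come after AllHands (at 8am or later) → {9am}; AllHands must come before One-on-one (at 9am or earlier) → {8am}; VendorCall must come after AllHands (at 8am or later) → {9am}; Kickoff must come after AllHands (at 8am or later) → {9am}; DesignReview must be in the same hour as Kickoff (in {9am}) → {9am}; that puts DesignReview, VendorCall, Kickoff and One-on-one all in 9am — more than 3 per hour.
So 2 hours is not enough.
3 works (last occupied hour: 10am): for example DesignReview -> 10am; AllHands -> 8am; One-on-one -> 10am; VendorCall -> 9am; Kickoff -> 10am; Roadmap -> 8am.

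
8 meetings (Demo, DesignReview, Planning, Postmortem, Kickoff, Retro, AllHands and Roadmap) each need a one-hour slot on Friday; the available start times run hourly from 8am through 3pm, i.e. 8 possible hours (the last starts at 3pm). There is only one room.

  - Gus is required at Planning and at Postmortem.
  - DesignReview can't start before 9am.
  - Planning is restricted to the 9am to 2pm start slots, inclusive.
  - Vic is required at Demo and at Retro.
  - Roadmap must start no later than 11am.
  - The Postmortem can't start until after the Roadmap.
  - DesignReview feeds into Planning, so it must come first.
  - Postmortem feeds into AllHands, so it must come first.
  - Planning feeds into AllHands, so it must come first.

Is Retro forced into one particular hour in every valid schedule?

Retro can be 8am (e.g. Roadmap=9am; AllHands=1pm; DesignReview=10am; Demo=2pm; Planning=11am; Retro=8am; Kickoff=3pm; Postmortem=12pm) or 9am (e.g. Roadmap=8am, Planning=11am, DesignReview=10am, Postmortem=12pm, Retro=9am, Kickoff=3pm, AllHands=1pm, Demo=2pm).

No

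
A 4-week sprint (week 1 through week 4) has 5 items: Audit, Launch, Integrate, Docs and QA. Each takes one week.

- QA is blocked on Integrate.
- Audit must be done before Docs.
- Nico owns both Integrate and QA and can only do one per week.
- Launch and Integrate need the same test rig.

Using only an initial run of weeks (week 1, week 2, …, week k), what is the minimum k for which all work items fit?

2

The precedence chain requires at least 2 distinct weeks.
2 works (last occupied week: week 2): for example Launch=week 2; Integrate=week 1; QA=week 2; Audit=week 1; Docs=week 2.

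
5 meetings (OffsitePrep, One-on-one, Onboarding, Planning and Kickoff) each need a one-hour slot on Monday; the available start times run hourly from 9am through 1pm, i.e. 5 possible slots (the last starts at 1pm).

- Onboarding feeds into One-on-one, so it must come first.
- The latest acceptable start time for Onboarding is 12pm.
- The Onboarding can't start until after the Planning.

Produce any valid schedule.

Planning in 9am; Onboarding in 10am; One-on-one in 11am; OffsitePrep in 9am; Kickoff in 9am

Checking: Planning(9am) before Onboarding(10am); Onboarding(10am) before One-on-one(11am); Onboarding=10am in [9am,12pm].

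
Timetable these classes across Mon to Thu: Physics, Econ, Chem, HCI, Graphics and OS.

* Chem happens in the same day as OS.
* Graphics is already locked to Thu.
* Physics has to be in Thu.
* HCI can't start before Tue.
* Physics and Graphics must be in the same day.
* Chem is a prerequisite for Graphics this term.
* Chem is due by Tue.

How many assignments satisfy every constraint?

24

Splitting on Econ: it can be Mon (6), Tue (6), Wed (6), Thu (6). Listing each branch's schedules as (Physics, Chem, HCI, Graphics, OS):
Econ=Mon: (Thu,Mon,Tue,Thu,Mon) (Thu,Mon,Wed,Thu,Mon) (Thu,Mon,Thu,Thu,Mon) (Thu,Tue,Tue,Thu,Tue) (Thu,Tue,Wed,Thu,Tue) (Thu,Tue,Thu,Thu,Tue) — 6.
Econ=Tue: (Thu,Mon,Tue,Thu,Mon) (Thu,Mon,Wed,Thu,Mon) (Thu,Mon,Thu,Thu,Mon) (Thu,Tue,Tue,Thu,Tue) (Thu,Tue,Wed,Thu,Tue) (Thu,Tue,Thu,Thu,Tue) — 6.
Econ=Wed: (Thu,Mon,Tue,Thu,Mon) (Thu,Mon,Wed,Thu,Mon) (Thu,Mon,Thu,Thu,Mon) (Thu,Tue,Tue,Thu,Tue) (Thu,Tue,Wed,Thu,Tue) (Thu,Tue,Thu,Thu,Tue) — 6.
Econ=Thu: (Thu,Mon,Tue,Thu,Mon) (Thu,Mon,Wed,Thu,Mon) (Thu,Mon,Thu,Thu,Mon) (Thu,Tue,Tue,Thu,Tue) (Thu,Tue,Wed,Thu,Tue) (Thu,Tue,Thu,Thu,Tue) — 6.
Summing: 6 + 6 + 6 + 6 = 24.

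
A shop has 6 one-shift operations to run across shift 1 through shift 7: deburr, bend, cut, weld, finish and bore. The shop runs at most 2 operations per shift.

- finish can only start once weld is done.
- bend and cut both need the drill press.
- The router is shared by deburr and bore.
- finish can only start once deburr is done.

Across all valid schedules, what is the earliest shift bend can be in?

shift 1

bend at shift 1 is achievable: bend -> shift 1; cut -> shift 2; deburr -> shift 1; weld -> shift 2; finish -> shift 3; bore -> shift 3.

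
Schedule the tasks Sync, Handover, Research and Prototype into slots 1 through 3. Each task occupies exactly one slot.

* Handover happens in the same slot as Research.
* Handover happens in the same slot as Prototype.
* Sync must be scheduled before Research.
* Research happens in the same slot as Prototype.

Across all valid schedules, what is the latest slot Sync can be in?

Downstream work caps Sync at 2.
Sync at 2 is achievable: Research -> 3; Prototype -> 3; Handover -> 3; Sync -> 2.

2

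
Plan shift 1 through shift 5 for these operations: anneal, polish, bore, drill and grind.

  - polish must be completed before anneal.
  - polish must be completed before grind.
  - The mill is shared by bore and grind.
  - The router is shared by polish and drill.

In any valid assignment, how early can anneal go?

Precedence pushes anneal to at least shift 2.
anneal at shift 2 is achievable: polish=shift 1; anneal=shift 2; grind=shift 2; bore=shift 1; drill=shift 2.

shift 2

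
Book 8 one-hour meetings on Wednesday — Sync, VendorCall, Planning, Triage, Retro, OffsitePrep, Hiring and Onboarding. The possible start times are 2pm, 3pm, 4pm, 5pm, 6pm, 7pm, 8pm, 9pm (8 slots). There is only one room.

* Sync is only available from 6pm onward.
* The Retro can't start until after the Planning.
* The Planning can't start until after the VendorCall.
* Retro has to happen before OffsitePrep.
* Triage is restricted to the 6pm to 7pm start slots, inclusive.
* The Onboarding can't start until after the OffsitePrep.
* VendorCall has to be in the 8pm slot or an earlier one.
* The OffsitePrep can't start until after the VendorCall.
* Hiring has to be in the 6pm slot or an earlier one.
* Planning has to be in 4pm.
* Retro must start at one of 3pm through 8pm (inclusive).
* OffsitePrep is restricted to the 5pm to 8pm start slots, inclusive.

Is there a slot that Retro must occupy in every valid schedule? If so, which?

5pm

Retro is available from 3pm; precedence pushes Retro to at least 5pm; Retro's own window allows nothing later than 8pm; downstream work caps Retro at 7pm.
So Retro is pinned to 5pm.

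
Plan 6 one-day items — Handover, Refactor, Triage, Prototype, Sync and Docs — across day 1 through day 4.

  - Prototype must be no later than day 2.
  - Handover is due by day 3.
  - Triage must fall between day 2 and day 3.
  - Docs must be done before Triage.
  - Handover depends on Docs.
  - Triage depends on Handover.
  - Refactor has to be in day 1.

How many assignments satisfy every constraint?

8

Splitting on Prototype: it can be day 1 (4), day 2 (4). Listing each branch's schedules as (Handover, Refactor, Triage, Sync, Docs) by day number:
Prototype=day 1: (2,1,3,1,1) (2,1,3,2,1) (2,1,3,3,1) (2,1,3,4,1) — 4.
Prototype=day 2: (2,1,3,1,1) (2,1,3,2,1) (2,1,3,3,1) (2,1,3,4,1) — 4.
Summing: 4 + 4 = 8.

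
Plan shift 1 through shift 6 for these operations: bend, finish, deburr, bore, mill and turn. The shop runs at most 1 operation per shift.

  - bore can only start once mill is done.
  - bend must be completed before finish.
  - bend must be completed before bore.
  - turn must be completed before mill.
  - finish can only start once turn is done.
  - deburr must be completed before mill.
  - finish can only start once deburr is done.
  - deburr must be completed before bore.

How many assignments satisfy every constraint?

Splitting on bend: it can be shift 1 (6), shift 2 (6), shift 3 (6), shift 4 (4). Listing each branch's schedules as (finish, deburr, bore, mill, turn) by shift number:
bend=shift 1: (4,2,6,5,3) (4,3,6,5,2) (5,2,6,4,3) (5,3,6,4,2) (6,2,5,4,3) (6,3,5,4,2) — 6.
bend=shift 2: (4,1,6,5,3) (4,3,6,5,1) (5,1,6,4,3) (5,3,6,4,1) (6,1,5,4,3) (6,3,5,4,1) — 6.
bend=shift 3: (4,1,6,5,2) (4,2,6,5,1) (5,1,6,4,2) (5,2,6,4,1) (6,1,5,4,2) (6,2,5,4,1) — 6.
bend=shift 4: (5,1,6,3,2) (5,2,6,3,1) (6,1,5,3,2) (6,2,5,3,1) — 4.
Summing: 6 + 6 + 6 + 4 = 22.

22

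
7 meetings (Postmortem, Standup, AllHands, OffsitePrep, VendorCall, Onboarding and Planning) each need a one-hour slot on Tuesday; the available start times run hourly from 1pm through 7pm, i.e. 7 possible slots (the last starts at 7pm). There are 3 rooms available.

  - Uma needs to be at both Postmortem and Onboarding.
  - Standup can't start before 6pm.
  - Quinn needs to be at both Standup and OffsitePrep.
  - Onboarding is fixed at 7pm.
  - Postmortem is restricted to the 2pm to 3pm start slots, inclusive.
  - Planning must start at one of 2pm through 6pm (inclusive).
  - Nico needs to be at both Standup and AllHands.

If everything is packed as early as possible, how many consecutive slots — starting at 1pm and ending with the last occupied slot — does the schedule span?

7

With at most 3 per slot and 7 meetings, at least 3 slots are needed.
Onboarding can't be placed before 7pm — that is slot 7 counting from 1pm — so the schedule must run through at least 7 slots.
7 works (last occupied slot: 7pm): for example Onboarding=7pm; OffsitePrep=1pm; Planning=2pm; AllHands=1pm; Postmortem=2pm; Standup=6pm; VendorCall=1pm.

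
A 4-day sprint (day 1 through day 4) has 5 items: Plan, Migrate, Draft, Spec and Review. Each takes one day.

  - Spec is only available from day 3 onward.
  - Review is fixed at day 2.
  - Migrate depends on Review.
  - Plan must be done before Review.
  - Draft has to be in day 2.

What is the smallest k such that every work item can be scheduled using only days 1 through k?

3 days

The precedence chain requires at least 3 distinct days.
3 works (last occupied day: day 3): for example Migrate=day 3; Plan=day 1; Draft=day 2; Spec=day 3; Review=day 2.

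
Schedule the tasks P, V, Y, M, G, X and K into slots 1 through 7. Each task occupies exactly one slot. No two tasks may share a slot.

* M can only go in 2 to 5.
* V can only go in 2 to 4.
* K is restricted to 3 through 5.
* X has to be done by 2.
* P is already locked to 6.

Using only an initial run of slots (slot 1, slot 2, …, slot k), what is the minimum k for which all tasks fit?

7 slots

With at most 1 per slot and 7 tasks, at least 7 slots are needed.
P can't be placed before 6, so the schedule must run through at least slot 6.
7 works (last occupied slot: 7): for example X in 1; G in 7; M in 4; V in 2; P in 6; Y in 5; K in 3.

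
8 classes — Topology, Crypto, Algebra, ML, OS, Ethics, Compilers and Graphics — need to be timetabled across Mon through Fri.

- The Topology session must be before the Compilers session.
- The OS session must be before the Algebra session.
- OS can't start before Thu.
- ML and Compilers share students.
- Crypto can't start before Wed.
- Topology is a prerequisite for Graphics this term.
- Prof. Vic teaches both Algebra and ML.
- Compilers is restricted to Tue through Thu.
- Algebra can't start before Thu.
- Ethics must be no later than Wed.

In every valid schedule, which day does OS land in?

Thu

OS is available from Thu; downstream work caps OS at Thu.
So OS is pinned to Thu.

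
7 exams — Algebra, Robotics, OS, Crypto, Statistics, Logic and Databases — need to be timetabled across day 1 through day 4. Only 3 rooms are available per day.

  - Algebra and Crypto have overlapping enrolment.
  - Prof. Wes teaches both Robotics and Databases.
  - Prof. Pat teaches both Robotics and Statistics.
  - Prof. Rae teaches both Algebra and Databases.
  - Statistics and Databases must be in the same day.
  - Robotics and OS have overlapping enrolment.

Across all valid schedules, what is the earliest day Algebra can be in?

day 1

Algebra at day 1 is achievable: Statistics in day 3, Logic in day 1, OS in day 2, Robotics in day 1, Databases in day 3, Algebra in day 1, Crypto in day 2.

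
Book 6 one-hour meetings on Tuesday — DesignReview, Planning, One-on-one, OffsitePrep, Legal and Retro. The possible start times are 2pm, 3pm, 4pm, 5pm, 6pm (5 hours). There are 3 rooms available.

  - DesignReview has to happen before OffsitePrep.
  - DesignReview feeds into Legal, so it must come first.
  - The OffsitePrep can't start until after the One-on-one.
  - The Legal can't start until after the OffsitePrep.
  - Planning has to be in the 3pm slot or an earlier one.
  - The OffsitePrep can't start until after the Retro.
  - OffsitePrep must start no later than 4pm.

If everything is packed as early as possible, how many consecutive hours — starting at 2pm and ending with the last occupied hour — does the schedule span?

The precedence chain requires at least 3 distinct hours.
With at most 3 per hour and 6 meetings, at least 2 hours are needed.
3 works (last occupied hour: 4pm): for example DesignReview -> 2pm, OffsitePrep -> 3pm, Retro -> 2pm, Legal -> 4pm, Planning -> 3pm, One-on-one -> 2pm.

3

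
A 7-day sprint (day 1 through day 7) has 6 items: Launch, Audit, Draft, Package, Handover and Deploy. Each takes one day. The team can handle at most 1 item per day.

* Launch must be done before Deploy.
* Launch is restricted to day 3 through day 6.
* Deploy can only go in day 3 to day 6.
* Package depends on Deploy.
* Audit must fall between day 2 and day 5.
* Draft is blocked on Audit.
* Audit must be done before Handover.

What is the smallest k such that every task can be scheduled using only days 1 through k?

7

The precedence chain requires at least 3 distinct days.
With at most 1 per day and 6 tasks, at least 6 days are needed.
Propagating the time windows through the other constraints, Package can't land before day 5, so the schedule must run through at least day 5.
Could 6 days be enough, i.e. nothing placed later than day 6? No: Launch's window within 6 days is {day 3, day 4, day 5, day 6}; Audit's window within 6 days is {day 2, day 3, day 4, day 5}; Deploy's window within 6 days is {day 3, day 4, day 5, day 6}; Draft must come after Audit (at day 2 or later) → {day 3, day 4, day 5, day 6}; Handover must come after Audit (at day 2 or later) → {day 3, day 4, day 5, day 6}; Deploy must come after Launch (at day 3 or later) → {day 4, day 5, day 6}; Launch must come before Deploy (at day 6 or earlier) → {day 3, day 4, day 5}; Package must come after Deploy (at day 4 or later) → {day 5, day 6}; Deploy must come before Package (at day 6 or earlier) → {day 4, day 5}; Launch must come before Deploy (at day 5 or earlier) → {day 3, day 4}; Launch, Draft, Package, Handover and Deploy are all confined to {day 3, day 4, day 5, day 6} — 5 tasks for 4 days at most 1 apiece is too many.
So 6 days is not enough.
7 works (last occupied day: day 7): for example Package in day 6; Handover in day 7; Draft in day 5; Audit in day 2; Deploy in day 4; Launch in day 3.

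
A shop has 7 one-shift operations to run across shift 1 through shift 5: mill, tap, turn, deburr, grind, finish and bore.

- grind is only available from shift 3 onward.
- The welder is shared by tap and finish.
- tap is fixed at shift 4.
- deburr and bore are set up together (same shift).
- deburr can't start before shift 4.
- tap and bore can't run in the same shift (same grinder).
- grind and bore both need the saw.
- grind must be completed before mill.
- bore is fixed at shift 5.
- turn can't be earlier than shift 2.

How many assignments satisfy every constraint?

48

Splitting on mill: it can be shift 4 (16), shift 5 (32). Listing each branch's schedules as (tap, turn, deburr, grind, finish, bore) by shift number:
mill=shift 4: (4,2,5,3,1,5) (4,2,5,3,2,5) (4,2,5,3,3,5) (4,2,5,3,5,5) (4,3,5,3,1,5) (4,3,5,3,2,5) (4,3,5,3,3,5) (4,3,5,3,5,5) (4,4,5,3,1,5) (4,4,5,3,2,5) (4,4,5,3,3,5) (4,4,5,3,5,5) (4,5,5,3,1,5) (4,5,5,3,2,5) (4,5,5,3,3,5) (4,5,5,3,5,5) — 16.
mill=shift 5: (4,2,5,3,1,5) (4,2,5,3,2,5) (4,2,5,3,3,5) (4,2,5,3,5,5) (4,2,5,4,1,5) (4,2,5,4,2,5) (4,2,5,4,3,5) (4,2,5,4,5,5) (4,3,5,3,1,5) (4,3,5,3,2,5) (4,3,5,3,3,5) (4,3,5,3,5,5) (4,3,5,4,1,5) (4,3,5,4,2,5) (4,3,5,4,3,5) (4,3,5,4,5,5) (4,4,5,3,1,5) (4,4,5,3,2,5) (4,4,5,3,3,5) (4,4,5,3,5,5) (4,4,5,4,1,5) (4,4,5,4,2,5) (4,4,5,4,3,5) (4,4,5,4,5,5) (4,5,5,3,1,5) (4,5,5,3,2,5) (4,5,5,3,3,5) (4,5,5,3,5,5) (4,5,5,4,1,5) (4,5,5,4,2,5) (4,5,5,4,3,5) (4,5,5,4,5,5) — 32.
Summing: 16 + 32 = 48.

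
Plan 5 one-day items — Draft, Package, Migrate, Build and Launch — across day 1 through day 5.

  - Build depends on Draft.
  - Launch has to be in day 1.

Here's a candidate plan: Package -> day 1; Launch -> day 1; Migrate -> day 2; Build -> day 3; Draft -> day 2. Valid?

Launch has to be in day 1 — holds.
Build depends on Draft — holds.

Yes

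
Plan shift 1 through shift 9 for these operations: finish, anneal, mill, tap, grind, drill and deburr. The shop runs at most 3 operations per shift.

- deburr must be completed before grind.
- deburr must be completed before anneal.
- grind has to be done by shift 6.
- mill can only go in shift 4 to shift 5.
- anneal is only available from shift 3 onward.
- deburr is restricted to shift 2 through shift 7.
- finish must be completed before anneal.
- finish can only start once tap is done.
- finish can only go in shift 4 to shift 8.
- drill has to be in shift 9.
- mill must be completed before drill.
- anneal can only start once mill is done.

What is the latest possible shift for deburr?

shift 5

Deburr is available from shift 2; deburr's own window allows nothing later than shift 7; downstream work caps deburr at shift 5.
deburr at shift 5 is achievable: anneal in shift 6, grind in shift 6, tap in shift 1, deburr in shift 5, finish in shift 4, drill in shift 9, mill in shift 4.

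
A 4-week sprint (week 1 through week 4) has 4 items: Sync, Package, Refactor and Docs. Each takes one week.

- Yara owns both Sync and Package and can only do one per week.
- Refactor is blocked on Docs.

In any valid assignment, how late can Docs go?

Downstream work caps Docs at week 3.
Docs at week 3 is achievable: Docs in week 3, Package in week 2, Sync in week 1, Refactor in week 4.

week 3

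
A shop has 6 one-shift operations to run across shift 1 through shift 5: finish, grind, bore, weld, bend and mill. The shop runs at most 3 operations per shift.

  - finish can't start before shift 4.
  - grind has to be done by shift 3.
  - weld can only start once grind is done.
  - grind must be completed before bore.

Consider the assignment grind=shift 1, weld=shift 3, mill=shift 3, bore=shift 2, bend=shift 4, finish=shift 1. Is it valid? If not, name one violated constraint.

finish can't start before shift 4 — violated.
weld can only start once grind is done — holds.
grind has to be done by shift 3 — holds.
grind must be completed before bore — holds.
The shop runs at most 3 operations per shift — holds.

No. finish can't start before shift 4 is not satisfied.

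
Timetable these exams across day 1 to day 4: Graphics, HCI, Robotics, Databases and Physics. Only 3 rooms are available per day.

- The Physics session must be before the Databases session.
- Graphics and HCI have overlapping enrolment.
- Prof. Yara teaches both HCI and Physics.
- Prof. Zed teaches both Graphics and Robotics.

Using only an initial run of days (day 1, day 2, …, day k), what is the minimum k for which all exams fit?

2

The precedence chain requires at least 2 distinct days.
With at most 3 per day and 5 exams, at least 2 days are needed.
2 works (last occupied day: day 2): for example HCI in day 2; Robotics in day 2; Databases in day 2; Graphics in day 1; Physics in day 1.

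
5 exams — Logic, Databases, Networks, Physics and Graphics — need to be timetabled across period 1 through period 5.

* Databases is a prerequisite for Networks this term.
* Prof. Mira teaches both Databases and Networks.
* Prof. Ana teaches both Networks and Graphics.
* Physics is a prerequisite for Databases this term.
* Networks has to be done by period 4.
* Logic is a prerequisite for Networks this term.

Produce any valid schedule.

Physics=period 1, Graphics=period 1, Networks=period 3, Databases=period 2, Logic=period 1

Checking: Logic(period 1) before Networks(period 3); Physics(period 1) before Databases(period 2); Databases(period 2) before Networks(period 3); Databases(period 2) != Networks(period 3); Networks(period 3) != Graphics(period 1); Networks=period 3 in [period 1,period 4].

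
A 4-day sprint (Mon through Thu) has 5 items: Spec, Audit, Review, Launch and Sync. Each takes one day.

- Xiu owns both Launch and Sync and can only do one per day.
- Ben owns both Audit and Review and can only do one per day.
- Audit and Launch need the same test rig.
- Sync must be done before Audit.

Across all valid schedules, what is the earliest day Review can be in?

Mon

Review at Mon is achievable: Launch -> Wed; Audit -> Tue; Spec -> Mon; Sync -> Mon; Review -> Mon.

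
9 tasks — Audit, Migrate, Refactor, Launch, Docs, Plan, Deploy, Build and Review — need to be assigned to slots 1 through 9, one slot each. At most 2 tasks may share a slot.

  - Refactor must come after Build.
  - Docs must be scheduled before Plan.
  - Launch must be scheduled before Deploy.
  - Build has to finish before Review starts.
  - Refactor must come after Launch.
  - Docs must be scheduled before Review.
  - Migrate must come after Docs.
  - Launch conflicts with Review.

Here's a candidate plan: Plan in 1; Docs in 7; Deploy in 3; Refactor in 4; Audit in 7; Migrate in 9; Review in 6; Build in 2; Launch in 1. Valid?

Docs must be scheduled before Plan — violated.
Refactor must come after Build — holds.
Refactor must come after Launch — holds.
Build has to finish before Review starts — holds.
Migrate must come after Docs — holds.
Launch must be scheduled before Deploy — holds.
Launch conflicts with Review — holds.
At most 2 tasks may share a slot — holds.
Docs must be scheduled before Review — violated.

Invalid. Docs must be scheduled before Plan.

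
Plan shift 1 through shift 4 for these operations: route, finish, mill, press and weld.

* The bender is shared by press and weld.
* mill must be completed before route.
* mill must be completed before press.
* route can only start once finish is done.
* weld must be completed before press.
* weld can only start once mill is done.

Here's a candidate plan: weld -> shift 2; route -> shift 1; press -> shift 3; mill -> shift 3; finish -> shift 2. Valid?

weld can only start once mill is done — violated.
weld must be completed before press — holds.
The bender is shared by press and weld — holds.
route can only start once finish is done — violated.
mill must be completed before press — violated.
mill must be completed before route — violated.

No. mill must be completed before route is not satisfied.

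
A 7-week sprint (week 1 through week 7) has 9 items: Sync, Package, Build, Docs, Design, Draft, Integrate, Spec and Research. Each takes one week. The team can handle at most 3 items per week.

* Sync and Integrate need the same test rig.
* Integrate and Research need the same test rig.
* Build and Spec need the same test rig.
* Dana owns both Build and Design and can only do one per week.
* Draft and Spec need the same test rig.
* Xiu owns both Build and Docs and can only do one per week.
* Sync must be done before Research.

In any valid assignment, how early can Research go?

week 2

Precedence pushes Research to at least week 2.
Research at week 2 is achievable: Design in week 2; Build in week 1; Sync in week 1; Package in week 1; Integrate in week 3; Docs in week 2; Spec in week 4; Research in week 2; Draft in week 3.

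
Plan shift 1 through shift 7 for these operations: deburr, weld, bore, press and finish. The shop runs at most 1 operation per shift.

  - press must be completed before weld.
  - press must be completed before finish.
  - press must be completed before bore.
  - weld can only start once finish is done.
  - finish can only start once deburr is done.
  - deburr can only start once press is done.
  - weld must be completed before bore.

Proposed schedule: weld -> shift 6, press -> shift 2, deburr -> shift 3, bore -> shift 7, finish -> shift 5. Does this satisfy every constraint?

weld must be completed before bore — holds.
The shop runs at most 1 operation per shift — holds.
press must be completed before bore — holds.
finish can only start once deburr is done — holds.
deburr can only start once press is done — holds.
press must be completed before finish — holds.
press must be completed before weld — holds.
weld can only start once finish is done — holds.

Valid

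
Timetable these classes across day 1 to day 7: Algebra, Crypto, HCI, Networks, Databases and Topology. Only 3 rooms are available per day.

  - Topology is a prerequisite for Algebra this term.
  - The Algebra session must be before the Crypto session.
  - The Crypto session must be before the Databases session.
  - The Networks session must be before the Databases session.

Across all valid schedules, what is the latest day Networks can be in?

Downstream work caps Networks at day 6.
Networks at day 6 is achievable: Algebra -> day 2; Topology -> day 1; HCI -> day 1; Crypto -> day 3; Networks -> day 6; Databases -> day 7.

day 6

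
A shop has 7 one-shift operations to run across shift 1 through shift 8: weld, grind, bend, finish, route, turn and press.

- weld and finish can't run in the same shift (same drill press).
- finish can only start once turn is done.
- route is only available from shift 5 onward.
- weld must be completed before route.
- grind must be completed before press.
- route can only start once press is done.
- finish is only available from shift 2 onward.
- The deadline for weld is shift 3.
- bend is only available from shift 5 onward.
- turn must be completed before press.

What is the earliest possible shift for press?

shift 2

Precedence pushes press to at least shift 2; downstream work caps press at shift 7.
press at shift 2 is achievable: route -> shift 5; bend -> shift 5; grind -> shift 1; finish -> shift 2; turn -> shift 1; press -> shift 2; weld -> shift 1.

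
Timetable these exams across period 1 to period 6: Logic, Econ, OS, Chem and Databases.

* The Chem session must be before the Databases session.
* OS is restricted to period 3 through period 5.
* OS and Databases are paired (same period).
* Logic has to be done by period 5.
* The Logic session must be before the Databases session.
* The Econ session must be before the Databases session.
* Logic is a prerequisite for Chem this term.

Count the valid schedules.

Splitting on Logic: it can be period 1 (20), period 2 (11), period 3 (4). Listing each branch's schedules as (Econ, OS, Chem, Databases) by period number:
Logic=period 1: (1,3,2,3) (1,4,2,4) (1,4,3,4) (1,5,2,5) (1,5,3,5) (1,5,4,5) (2,3,2,3) (2,4,2,4) (2,4,3,4) (2,5,2,5) (2,5,3,5) (2,5,4,5) (3,4,2,4) (3,4,3,4) (3,5,2,5) (3,5,3,5) (3,5,4,5) (4,5,2,5) (4,5,3,5) (4,5,4,5) — 20.
Logic=period 2: (1,4,3,4) (1,5,3,5) (1,5,4,5) (2,4,3,4) (2,5,3,5) (2,5,4,5) (3,4,3,4) (3,5,3,5) (3,5,4,5) (4,5,3,5) (4,5,4,5) — 11.
Logic=period 3: (1,5,4,5) (2,5,4,5) (3,5,4,5) (4,5,4,5) — 4.
Summing: 20 + 11 + 4 = 35.

35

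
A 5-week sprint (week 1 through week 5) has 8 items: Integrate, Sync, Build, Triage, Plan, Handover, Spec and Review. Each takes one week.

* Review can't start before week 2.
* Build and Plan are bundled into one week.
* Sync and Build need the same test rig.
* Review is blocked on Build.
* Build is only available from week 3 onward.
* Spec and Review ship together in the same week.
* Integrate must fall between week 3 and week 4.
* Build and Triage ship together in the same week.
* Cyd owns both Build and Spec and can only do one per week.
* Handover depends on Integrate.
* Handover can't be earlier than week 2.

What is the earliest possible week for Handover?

week 4

Handover is available from week 2; precedence pushes Handover to at least week 4.
Handover at week 4 is achievable: Build in week 3, Plan in week 3, Triage in week 3, Sync in week 1, Integrate in week 3, Review in week 4, Handover in week 4, Spec in week 4.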